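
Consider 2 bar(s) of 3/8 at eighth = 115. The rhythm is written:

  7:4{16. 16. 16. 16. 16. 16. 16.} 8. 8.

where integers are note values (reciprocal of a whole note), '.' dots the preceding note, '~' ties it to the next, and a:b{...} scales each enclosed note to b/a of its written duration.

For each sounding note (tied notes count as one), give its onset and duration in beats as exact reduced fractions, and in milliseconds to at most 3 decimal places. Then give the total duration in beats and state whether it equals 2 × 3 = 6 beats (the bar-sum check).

1) 0.0ms=0b +223.602ms=3/7b
2) 223.602ms=3/7b +223.602ms=3/7b
3) 447.205ms=6/7b +223.602ms=3/7b
4) 670.807ms=9/7b +223.602ms=3/7b
5) 894.41ms=12/7b +223.602ms=3/7b
6) 1118.012ms=15/7b +223.602ms=3/7b
7) 1341.615ms=18/7b +223.602ms=3/7b
8) 1565.217ms=3b +782.609ms=3/2b
9) 2347.826ms=9/2b +782.609ms=3/2b
Σ=6b of 6 (115bpm 3/8) — PASS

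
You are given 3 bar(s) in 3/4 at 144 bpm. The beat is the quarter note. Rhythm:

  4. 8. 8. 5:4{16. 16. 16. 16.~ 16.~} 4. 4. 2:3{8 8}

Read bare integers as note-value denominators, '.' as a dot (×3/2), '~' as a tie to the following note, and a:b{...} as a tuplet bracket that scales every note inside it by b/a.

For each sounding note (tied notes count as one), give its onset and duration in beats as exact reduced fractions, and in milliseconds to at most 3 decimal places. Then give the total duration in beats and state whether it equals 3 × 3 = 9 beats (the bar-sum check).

1) 0.0ms=0b +625.0ms=3/2b
2) 625.0ms=3/2b +312.5ms=3/4b
3) 937.5ms=9/4b +312.5ms=3/4b
4) 1250.0ms=3b +125.0ms=3/10b
5) 1375.0ms=33/10b +125.0ms=3/10b
6) 1500.0ms=18/5b +125.0ms=3/10b
7) 1625.0ms=39/10b +875.0ms=21/10b
8) 2500.0ms=6b +625.0ms=3/2b
9) 3125.0ms=15/2b +312.5ms=3/4b
10) 3437.5ms=33/4b +312.5ms=3/4b
Σ=9b of 9 (144bpm 3/4) — PASS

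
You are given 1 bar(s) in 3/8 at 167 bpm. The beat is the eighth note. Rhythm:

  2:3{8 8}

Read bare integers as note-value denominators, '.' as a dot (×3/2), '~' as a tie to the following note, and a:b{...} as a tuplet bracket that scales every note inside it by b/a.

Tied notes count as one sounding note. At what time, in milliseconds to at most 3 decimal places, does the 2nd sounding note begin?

note 2 onset = 3/2b = 538.922ms

1. 0.0ms @ 0 + 538.922ms (3/2)
2. 538.922ms @ 3/2 + 538.922ms (3/2)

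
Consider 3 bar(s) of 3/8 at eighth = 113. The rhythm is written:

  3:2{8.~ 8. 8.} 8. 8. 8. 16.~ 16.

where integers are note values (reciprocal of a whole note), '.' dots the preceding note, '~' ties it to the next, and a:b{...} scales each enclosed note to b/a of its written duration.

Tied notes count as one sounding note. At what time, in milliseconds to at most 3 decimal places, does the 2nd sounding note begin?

note 2 onset = 2b = 1061.947ms

1. 0.0ms @ 0 + 1061.947ms (2)
2. 1061.947ms @ 2 + 530.973ms (1)
3. 1592.92ms @ 3 + 796.46ms (3/2)
4. 2389.381ms @ 9/2 + 796.46ms (3/2)
5. 3185.841ms @ 6 + 796.46ms (3/2)
6. 3982.301ms @ 15/2 + 796.46ms (3/2)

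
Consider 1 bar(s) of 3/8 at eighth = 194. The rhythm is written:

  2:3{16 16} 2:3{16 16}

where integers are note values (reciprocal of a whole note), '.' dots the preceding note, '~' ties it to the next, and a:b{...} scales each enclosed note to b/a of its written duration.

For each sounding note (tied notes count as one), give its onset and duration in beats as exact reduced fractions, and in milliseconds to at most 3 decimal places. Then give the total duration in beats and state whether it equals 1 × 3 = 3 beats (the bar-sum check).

1) 0.0ms=0b +231.959ms=3/4b
2) 231.959ms=3/4b +231.959ms=3/4b
3) 463.918ms=3/2b +231.959ms=3/4b
4) 695.876ms=9/4b +231.959ms=3/4b
Σ=3b of 3 (194bpm 3/8) — PASS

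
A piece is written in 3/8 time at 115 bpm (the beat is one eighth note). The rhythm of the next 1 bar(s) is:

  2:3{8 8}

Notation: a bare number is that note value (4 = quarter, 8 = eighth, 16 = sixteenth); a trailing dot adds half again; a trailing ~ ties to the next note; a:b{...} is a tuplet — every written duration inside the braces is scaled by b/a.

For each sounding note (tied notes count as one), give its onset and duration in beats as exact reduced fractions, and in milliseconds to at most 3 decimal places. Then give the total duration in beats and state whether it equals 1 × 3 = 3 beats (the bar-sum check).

1) 0.0ms=0b +782.609ms=3/2b
2) 782.609ms=3/2b +782.609ms=3/2b
Σ=3b of 3 (115bpm 3/8) — PASS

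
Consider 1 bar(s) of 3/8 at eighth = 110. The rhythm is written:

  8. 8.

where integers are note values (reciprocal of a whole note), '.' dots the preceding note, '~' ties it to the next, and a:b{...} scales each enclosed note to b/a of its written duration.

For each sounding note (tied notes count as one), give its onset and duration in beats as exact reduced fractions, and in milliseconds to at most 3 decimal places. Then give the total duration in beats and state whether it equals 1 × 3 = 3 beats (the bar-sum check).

1) 0.0ms=0b +818.182ms=3/2b
2) 818.182ms=3/2b +818.182ms=3/2b
Σ=3b of 3 (110bpm 3/8) — PASS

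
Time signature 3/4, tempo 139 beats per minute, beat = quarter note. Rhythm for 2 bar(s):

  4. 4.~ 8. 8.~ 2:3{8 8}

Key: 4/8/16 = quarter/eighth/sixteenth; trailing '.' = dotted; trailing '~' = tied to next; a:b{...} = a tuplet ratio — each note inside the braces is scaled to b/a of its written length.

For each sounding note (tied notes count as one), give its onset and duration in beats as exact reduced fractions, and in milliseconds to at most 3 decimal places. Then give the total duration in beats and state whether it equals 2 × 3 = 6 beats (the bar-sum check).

1) 0.0ms=0b +647.482ms=3/2b
2) 647.482ms=3/2b +971.223ms=9/4b
3) 1618.705ms=15/4b +647.482ms=3/2b
4) 2266.187ms=21/4b +323.741ms=3/4b
Σ=6b of 6 (139bpm 3/4) — PASS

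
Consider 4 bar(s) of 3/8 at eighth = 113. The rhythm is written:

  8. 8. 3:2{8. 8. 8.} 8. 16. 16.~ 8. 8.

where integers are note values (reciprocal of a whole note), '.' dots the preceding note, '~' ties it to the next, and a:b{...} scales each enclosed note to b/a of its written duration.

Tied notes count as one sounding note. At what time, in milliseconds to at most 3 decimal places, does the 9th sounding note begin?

note 9 onset = 21/2b = 5575.221ms

1. 0.0ms @ 0 + 796.46ms (3/2)
2. 796.46ms @ 3/2 + 796.46ms (3/2)
3. 1592.92ms @ 3 + 530.973ms (1)
4. 2123.894ms @ 4 + 530.973ms (1)
5. 2654.867ms @ 5 + 530.973ms (1)
6. 3185.841ms @ 6 + 796.46ms (3/2)
7. 3982.301ms @ 15/2 + 398.23ms (3/4)
8. 4380.531ms @ 33/4 + 1194.69ms (9/4)
9. 5575.221ms @ 21/2 + 796.46ms (3/2)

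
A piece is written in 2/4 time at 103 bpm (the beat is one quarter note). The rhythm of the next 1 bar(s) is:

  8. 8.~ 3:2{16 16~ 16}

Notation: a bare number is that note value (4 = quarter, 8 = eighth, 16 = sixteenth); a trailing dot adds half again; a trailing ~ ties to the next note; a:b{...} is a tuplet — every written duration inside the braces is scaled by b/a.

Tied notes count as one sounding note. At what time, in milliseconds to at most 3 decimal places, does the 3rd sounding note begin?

note 3 onset = 5/3b = 970.874ms

1. 0.0ms @ 0 + 436.893ms (3/4)
2. 436.893ms @ 3/4 + 533.981ms (11/12)
3. 970.874ms @ 5/3 + 194.175ms (1/3)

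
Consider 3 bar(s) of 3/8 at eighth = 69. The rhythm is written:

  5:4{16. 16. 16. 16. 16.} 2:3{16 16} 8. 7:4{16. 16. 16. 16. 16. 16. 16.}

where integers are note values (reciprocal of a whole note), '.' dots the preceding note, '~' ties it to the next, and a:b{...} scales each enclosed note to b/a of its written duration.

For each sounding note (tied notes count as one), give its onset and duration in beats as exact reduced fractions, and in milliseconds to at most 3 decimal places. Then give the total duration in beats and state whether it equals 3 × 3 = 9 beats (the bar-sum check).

1) 0.0ms=0b +521.739ms=3/5b
2) 521.739ms=3/5b +521.739ms=3/5b
3) 1043.478ms=6/5b +521.739ms=3/5b
4) 1565.217ms=9/5b +521.739ms=3/5b
5) 2086.957ms=12/5b +521.739ms=3/5b
6) 2608.696ms=3b +652.174ms=3/4b
7) 3260.87ms=15/4b +652.174ms=3/4b
8) 3913.043ms=9/2b +1304.348ms=3/2b
9) 5217.391ms=6b +372.671ms=3/7b
10) 5590.062ms=45/7b +372.671ms=3/7b
11) 5962.733ms=48/7b +372.671ms=3/7b
12) 6335.404ms=51/7b +372.671ms=3/7b
13) 6708.075ms=54/7b +372.671ms=3/7b
14) 7080.745ms=57/7b +372.671ms=3/7b
15) 7453.416ms=60/7b +372.671ms=3/7b
Σ=9b of 9 (69bpm 3/8) — PASS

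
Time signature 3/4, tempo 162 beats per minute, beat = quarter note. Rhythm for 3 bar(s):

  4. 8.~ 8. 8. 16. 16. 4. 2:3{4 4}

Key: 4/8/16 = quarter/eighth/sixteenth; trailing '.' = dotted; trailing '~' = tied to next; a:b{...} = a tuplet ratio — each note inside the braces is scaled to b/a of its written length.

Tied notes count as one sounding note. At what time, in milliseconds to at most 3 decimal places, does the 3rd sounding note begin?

note 3 onset = 3b = 1111.111ms

1. 0.0ms @ 0 + 555.556ms (3/2)
2. 555.556ms @ 3/2 + 555.556ms (3/2)
3. 1111.111ms @ 3 + 277.778ms (3/4)
4. 1388.889ms @ 15/4 + 138.889ms (3/8)
5. 1527.778ms @ 33/8 + 138.889ms (3/8)
6. 1666.667ms @ 9/2 + 555.556ms (3/2)
7. 2222.222ms @ 6 + 555.556ms (3/2)
8. 2777.778ms @ 15/2 + 555.556ms (3/2)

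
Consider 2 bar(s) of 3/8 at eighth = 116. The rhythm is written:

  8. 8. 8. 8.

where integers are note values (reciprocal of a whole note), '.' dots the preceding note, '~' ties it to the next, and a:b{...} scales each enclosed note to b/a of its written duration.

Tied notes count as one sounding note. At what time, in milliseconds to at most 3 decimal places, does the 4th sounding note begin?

1. 0.0ms @ 0 + 775.862ms (3/2)
2. 775.862ms @ 3/2 + 775.862ms (3/2)
3. 1551.724ms @ 3 + 775.862ms (3/2)
4. 2327.586ms @ 9/2 + 775.862ms (3/2)

note 4 onset = 9/2b = 2327.586ms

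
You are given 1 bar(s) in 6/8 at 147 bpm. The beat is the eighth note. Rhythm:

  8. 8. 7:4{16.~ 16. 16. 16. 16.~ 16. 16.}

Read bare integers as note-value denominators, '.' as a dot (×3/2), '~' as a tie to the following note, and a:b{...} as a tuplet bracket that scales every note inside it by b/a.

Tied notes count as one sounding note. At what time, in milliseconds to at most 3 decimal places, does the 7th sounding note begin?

note 7 onset = 39/7b = 2274.052ms

1. 0.0ms @ 0 + 612.245ms (3/2)
2. 612.245ms @ 3/2 + 612.245ms (3/2)
3. 1224.49ms @ 3 + 349.854ms (6/7)
4. 1574.344ms @ 27/7 + 174.927ms (3/7)
5. 1749.271ms @ 30/7 + 174.927ms (3/7)
6. 1924.198ms @ 33/7 + 349.854ms (6/7)
7. 2274.052ms @ 39/7 + 174.927ms (3/7)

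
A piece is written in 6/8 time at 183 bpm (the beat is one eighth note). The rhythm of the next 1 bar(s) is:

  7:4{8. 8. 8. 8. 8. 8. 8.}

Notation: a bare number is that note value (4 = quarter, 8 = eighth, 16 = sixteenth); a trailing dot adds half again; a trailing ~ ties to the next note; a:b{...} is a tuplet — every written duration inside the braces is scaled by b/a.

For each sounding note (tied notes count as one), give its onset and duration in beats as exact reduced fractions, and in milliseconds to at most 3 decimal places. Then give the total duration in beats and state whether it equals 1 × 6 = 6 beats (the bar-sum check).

1) 0.0ms=0b +281.03ms=6/7b
2) 281.03ms=6/7b +281.03ms=6/7b
3) 562.061ms=12/7b +281.03ms=6/7b
4) 843.091ms=18/7b +281.03ms=6/7b
5) 1124.122ms=24/7b +281.03ms=6/7b
6) 1405.152ms=30/7b +281.03ms=6/7b
7) 1686.183ms=36/7b +281.03ms=6/7b
Σ=6b of 6 (183bpm 6/8) — PASS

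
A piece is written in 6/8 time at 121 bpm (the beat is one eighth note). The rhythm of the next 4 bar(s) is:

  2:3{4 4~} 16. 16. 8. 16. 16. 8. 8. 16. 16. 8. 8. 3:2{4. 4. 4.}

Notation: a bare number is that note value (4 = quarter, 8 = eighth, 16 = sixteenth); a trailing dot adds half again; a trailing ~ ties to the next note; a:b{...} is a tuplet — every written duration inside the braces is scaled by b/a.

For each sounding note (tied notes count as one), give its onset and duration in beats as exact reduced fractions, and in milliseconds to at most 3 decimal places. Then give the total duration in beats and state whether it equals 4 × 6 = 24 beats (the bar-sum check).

1) 0.0ms=0b +1487.603ms=3b
2) 1487.603ms=3b +1859.504ms=15/4b
3) 3347.107ms=27/4b +371.901ms=3/4b
4) 3719.008ms=15/2b +743.802ms=3/2b
5) 4462.81ms=9b +371.901ms=3/4b
6) 4834.711ms=39/4b +371.901ms=3/4b
7) 5206.612ms=21/2b +743.802ms=3/2b
8) 5950.413ms=12b +743.802ms=3/2b
9) 6694.215ms=27/2b +371.901ms=3/4b
10) 7066.116ms=57/4b +371.901ms=3/4b
11) 7438.017ms=15b +743.802ms=3/2b
12) 8181.818ms=33/2b +743.802ms=3/2b
13) 8925.62ms=18b +991.736ms=2b
14) 9917.355ms=20b +991.736ms=2b
15) 10909.091ms=22b +991.736ms=2b
Σ=24b of 24 (121bpm 6/8) — PASS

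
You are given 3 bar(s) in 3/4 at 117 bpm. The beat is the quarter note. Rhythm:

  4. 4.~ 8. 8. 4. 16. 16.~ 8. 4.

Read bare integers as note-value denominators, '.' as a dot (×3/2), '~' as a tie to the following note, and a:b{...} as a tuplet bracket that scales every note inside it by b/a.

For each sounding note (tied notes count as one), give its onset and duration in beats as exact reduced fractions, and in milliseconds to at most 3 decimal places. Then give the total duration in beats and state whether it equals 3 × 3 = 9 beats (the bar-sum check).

1) 0.0ms=0b +769.231ms=3/2b
2) 769.231ms=3/2b +1153.846ms=9/4b
3) 1923.077ms=15/4b +384.615ms=3/4b
4) 2307.692ms=9/2b +769.231ms=3/2b
5) 3076.923ms=6b +192.308ms=3/8b
6) 3269.231ms=51/8b +576.923ms=9/8b
7) 3846.154ms=15/2b +769.231ms=3/2b
Σ=9b of 9 (117bpm 3/4) — PASS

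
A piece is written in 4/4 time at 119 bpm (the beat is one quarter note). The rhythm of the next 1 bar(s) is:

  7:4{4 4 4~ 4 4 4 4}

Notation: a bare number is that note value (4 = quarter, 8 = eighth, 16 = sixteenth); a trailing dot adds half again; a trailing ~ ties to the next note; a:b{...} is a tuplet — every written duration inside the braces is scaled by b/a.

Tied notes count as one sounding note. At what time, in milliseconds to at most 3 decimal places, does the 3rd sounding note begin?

note 3 onset = 8/7b = 576.23ms

1. 0.0ms @ 0 + 288.115ms (4/7)
2. 288.115ms @ 4/7 + 288.115ms (4/7)
3. 576.23ms @ 8/7 + 576.23ms (8/7)
4. 1152.461ms @ 16/7 + 288.115ms (4/7)
5. 1440.576ms @ 20/7 + 288.115ms (4/7)
6. 1728.691ms @ 24/7 + 288.115ms (4/7)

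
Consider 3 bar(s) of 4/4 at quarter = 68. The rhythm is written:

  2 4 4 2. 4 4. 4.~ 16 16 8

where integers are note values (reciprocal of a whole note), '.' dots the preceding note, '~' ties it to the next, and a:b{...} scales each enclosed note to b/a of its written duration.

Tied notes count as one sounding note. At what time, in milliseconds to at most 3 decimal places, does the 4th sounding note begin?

note 4 onset = 4b = 3529.412ms

1. 0.0ms @ 0 + 1764.706ms (2)
2. 1764.706ms @ 2 + 882.353ms (1)
3. 2647.059ms @ 3 + 882.353ms (1)
4. 3529.412ms @ 4 + 2647.059ms (3)
5. 6176.471ms @ 7 + 882.353ms (1)
6. 7058.824ms @ 8 + 1323.529ms (3/2)
7. 8382.353ms @ 19/2 + 1544.118ms (7/4)
8. 9926.471ms @ 45/4 + 220.588ms (1/4)
9. 10147.059ms @ 23/2 + 441.176ms (1/2)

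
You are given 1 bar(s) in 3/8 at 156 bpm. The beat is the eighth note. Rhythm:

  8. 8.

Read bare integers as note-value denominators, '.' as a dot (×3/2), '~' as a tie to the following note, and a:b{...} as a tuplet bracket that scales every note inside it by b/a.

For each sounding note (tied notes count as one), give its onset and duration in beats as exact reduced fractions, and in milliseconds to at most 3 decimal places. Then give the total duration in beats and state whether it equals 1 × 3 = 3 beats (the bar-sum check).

1) 0.0ms=0b +576.923ms=3/2b
2) 576.923ms=3/2b +576.923ms=3/2b
Σ=3b of 3 (156bpm 3/8) — PASS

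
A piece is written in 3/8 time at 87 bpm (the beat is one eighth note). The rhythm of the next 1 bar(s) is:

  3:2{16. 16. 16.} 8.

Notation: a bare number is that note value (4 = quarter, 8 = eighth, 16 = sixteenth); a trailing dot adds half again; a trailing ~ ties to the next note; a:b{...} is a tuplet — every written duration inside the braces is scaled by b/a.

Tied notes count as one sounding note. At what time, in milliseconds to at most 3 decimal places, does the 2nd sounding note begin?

1. 0.0ms @ 0 + 344.828ms (1/2)
2. 344.828ms @ 1/2 + 344.828ms (1/2)
3. 689.655ms @ 1 + 344.828ms (1/2)
4. 1034.483ms @ 3/2 + 1034.483ms (3/2)

note 2 onset = 1/2b = 344.828ms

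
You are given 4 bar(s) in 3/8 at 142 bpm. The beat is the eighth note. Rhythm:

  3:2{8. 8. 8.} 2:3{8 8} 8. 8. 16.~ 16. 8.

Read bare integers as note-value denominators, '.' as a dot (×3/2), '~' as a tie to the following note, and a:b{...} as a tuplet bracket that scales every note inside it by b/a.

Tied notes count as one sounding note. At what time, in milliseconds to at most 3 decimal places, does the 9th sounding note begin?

1. 0.0ms @ 0 + 422.535ms (1)
2. 422.535ms @ 1 + 422.535ms (1)
3. 845.07ms @ 2 + 422.535ms (1)
4. 1267.606ms @ 3 + 633.803ms (3/2)
5. 1901.408ms @ 9/2 + 633.803ms (3/2)
6. 2535.211ms @ 6 + 633.803ms (3/2)
7. 3169.014ms @ 15/2 + 633.803ms (3/2)
8. 3802.817ms @ 9 + 633.803ms (3/2)
9. 4436.62ms @ 21/2 + 633.803ms (3/2)

note 9 onset = 21/2b = 4436.62ms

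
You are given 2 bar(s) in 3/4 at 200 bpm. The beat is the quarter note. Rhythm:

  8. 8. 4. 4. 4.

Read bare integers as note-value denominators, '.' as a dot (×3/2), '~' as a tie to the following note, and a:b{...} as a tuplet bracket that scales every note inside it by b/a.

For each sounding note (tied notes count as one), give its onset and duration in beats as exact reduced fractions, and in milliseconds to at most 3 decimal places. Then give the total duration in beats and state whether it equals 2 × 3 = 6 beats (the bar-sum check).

1) 0.0ms=0b +225.0ms=3/4b
2) 225.0ms=3/4b +225.0ms=3/4b
3) 450.0ms=3/2b +450.0ms=3/2b
4) 900.0ms=3b +450.0ms=3/2b
5) 1350.0ms=9/2b +450.0ms=3/2b
Σ=6b of 6 (200bpm 3/4) — PASS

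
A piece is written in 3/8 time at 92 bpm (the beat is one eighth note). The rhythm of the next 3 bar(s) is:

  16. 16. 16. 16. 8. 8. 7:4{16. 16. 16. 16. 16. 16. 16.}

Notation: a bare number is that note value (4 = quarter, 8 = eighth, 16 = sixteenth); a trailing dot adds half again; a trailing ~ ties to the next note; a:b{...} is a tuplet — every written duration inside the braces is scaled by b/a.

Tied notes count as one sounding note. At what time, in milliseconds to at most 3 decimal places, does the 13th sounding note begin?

note 13 onset = 60/7b = 5590.062ms

1. 0.0ms @ 0 + 489.13ms (3/4)
2. 489.13ms @ 3/4 + 489.13ms (3/4)
3. 978.261ms @ 3/2 + 489.13ms (3/4)
4. 1467.391ms @ 9/4 + 489.13ms (3/4)
5. 1956.522ms @ 3 + 978.261ms (3/2)
6. 2934.783ms @ 9/2 + 978.261ms (3/2)
7. 3913.043ms @ 6 + 279.503ms (3/7)
8. 4192.547ms @ 45/7 + 279.503ms (3/7)
9. 4472.05ms @ 48/7 + 279.503ms (3/7)
10. 4751.553ms @ 51/7 + 279.503ms (3/7)
11. 5031.056ms @ 54/7 + 279.503ms (3/7)
12. 5310.559ms @ 57/7 + 279.503ms (3/7)
13. 5590.062ms @ 60/7 + 279.503ms (3/7)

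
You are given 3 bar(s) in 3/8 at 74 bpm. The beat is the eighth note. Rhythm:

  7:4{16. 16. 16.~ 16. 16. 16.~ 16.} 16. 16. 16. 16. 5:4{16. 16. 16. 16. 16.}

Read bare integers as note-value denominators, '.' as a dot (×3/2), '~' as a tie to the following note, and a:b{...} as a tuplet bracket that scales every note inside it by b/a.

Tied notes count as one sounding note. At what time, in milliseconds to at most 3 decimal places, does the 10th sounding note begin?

1. 0.0ms @ 0 + 347.49ms (3/7)
2. 347.49ms @ 3/7 + 347.49ms (3/7)
3. 694.981ms @ 6/7 + 694.981ms (6/7)
4. 1389.961ms @ 12/7 + 347.49ms (3/7)
5. 1737.452ms @ 15/7 + 694.981ms (6/7)
6. 2432.432ms @ 3 + 608.108ms (3/4)
7. 3040.541ms @ 15/4 + 608.108ms (3/4)
8. 3648.649ms @ 9/2 + 608.108ms (3/4)
9. 4256.757ms @ 21/4 + 608.108ms (3/4)
10. 4864.865ms @ 6 + 486.486ms (3/5)
11. 5351.351ms @ 33/5 + 486.486ms (3/5)
12. 5837.838ms @ 36/5 + 486.486ms (3/5)
13. 6324.324ms @ 39/5 + 486.486ms (3/5)
14. 6810.811ms @ 42/5 + 486.486ms (3/5)

note 10 onset = 6b = 4864.865ms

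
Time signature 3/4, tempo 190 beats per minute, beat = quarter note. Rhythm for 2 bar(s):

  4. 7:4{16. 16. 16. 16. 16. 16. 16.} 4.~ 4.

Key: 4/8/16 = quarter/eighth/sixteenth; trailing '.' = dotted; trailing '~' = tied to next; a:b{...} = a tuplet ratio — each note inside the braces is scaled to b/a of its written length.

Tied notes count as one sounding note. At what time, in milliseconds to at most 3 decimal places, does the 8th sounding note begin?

note 8 onset = 39/14b = 879.699ms

1. 0.0ms @ 0 + 473.684ms (3/2)
2. 473.684ms @ 3/2 + 67.669ms (3/14)
3. 541.353ms @ 12/7 + 67.669ms (3/14)
4. 609.023ms @ 27/14 + 67.669ms (3/14)
5. 676.692ms @ 15/7 + 67.669ms (3/14)
6. 744.361ms @ 33/14 + 67.669ms (3/14)
7. 812.03ms @ 18/7 + 67.669ms (3/14)
8. 879.699ms @ 39/14 + 67.669ms (3/14)
9. 947.368ms @ 3 + 947.368ms (3)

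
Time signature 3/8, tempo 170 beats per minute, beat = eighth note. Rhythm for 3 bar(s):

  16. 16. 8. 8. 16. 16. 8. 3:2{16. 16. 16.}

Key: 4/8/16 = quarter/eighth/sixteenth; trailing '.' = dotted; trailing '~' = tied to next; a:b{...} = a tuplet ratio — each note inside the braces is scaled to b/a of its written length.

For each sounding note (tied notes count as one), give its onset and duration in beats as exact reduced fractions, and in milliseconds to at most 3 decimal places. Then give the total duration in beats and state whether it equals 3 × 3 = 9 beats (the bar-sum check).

1) 0.0ms=0b +264.706ms=3/4b
2) 264.706ms=3/4b +264.706ms=3/4b
3) 529.412ms=3/2b +529.412ms=3/2b
4) 1058.824ms=3b +529.412ms=3/2b
5) 1588.235ms=9/2b +264.706ms=3/4b
6) 1852.941ms=21/4b +264.706ms=3/4b
7) 2117.647ms=6b +529.412ms=3/2b
8) 2647.059ms=15/2b +176.471ms=1/2b
9) 2823.529ms=8b +176.471ms=1/2b
10) 3000.0ms=17/2b +176.471ms=1/2b
Σ=9b of 9 (170bpm 3/8) — PASS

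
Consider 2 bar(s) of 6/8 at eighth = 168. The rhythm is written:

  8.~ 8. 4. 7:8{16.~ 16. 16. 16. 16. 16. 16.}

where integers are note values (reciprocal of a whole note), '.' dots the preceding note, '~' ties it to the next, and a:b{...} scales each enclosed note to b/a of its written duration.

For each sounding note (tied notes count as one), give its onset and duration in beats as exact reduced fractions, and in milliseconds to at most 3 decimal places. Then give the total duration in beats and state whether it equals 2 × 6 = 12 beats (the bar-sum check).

1) 0.0ms=0b +1071.429ms=3b
2) 1071.429ms=3b +1071.429ms=3b
3) 2142.857ms=6b +612.245ms=12/7b
4) 2755.102ms=54/7b +306.122ms=6/7b
5) 3061.224ms=60/7b +306.122ms=6/7b
6) 3367.347ms=66/7b +306.122ms=6/7b
7) 3673.469ms=72/7b +306.122ms=6/7b
8) 3979.592ms=78/7b +306.122ms=6/7b
Σ=12b of 12 (168bpm 6/8) — PASS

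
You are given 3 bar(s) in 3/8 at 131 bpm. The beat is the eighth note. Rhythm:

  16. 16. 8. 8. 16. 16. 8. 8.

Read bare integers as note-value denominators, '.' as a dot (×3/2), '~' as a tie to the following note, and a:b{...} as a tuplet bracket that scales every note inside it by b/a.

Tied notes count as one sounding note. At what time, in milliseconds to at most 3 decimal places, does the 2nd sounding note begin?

1. 0.0ms @ 0 + 343.511ms (3/4)
2. 343.511ms @ 3/4 + 343.511ms (3/4)
3. 687.023ms @ 3/2 + 687.023ms (3/2)
4. 1374.046ms @ 3 + 687.023ms (3/2)
5. 2061.069ms @ 9/2 + 343.511ms (3/4)
6. 2404.58ms @ 21/4 + 343.511ms (3/4)
7. 2748.092ms @ 6 + 687.023ms (3/2)
8. 3435.115ms @ 15/2 + 687.023ms (3/2)

note 2 onset = 3/4b = 343.511ms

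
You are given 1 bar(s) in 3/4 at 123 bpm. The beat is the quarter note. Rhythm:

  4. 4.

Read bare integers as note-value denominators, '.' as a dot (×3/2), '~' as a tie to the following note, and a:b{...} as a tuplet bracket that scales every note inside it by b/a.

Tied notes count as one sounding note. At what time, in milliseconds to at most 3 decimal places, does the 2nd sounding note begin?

note 2 onset = 3/2b = 731.707ms

1. 0.0ms @ 0 + 731.707ms (3/2)
2. 731.707ms @ 3/2 + 731.707ms (3/2)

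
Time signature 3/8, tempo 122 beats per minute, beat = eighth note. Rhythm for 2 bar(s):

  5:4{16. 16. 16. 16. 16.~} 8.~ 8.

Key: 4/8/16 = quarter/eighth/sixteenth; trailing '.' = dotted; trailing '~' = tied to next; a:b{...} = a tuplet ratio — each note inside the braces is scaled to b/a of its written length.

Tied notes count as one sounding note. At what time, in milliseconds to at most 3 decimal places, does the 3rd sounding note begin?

note 3 onset = 6/5b = 590.164ms

1. 0.0ms @ 0 + 295.082ms (3/5)
2. 295.082ms @ 3/5 + 295.082ms (3/5)
3. 590.164ms @ 6/5 + 295.082ms (3/5)
4. 885.246ms @ 9/5 + 295.082ms (3/5)
5. 1180.328ms @ 12/5 + 1770.492ms (18/5)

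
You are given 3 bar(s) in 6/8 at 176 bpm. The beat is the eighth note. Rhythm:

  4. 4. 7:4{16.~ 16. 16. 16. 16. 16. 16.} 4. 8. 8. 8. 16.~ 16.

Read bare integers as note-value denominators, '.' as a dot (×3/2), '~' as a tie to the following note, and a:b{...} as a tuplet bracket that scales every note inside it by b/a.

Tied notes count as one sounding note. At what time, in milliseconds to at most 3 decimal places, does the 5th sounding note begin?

note 5 onset = 51/7b = 2483.766ms

1. 0.0ms @ 0 + 1022.727ms (3)
2. 1022.727ms @ 3 + 1022.727ms (3)
3. 2045.455ms @ 6 + 292.208ms (6/7)
4. 2337.662ms @ 48/7 + 146.104ms (3/7)
5. 2483.766ms @ 51/7 + 146.104ms (3/7)
6. 2629.87ms @ 54/7 + 146.104ms (3/7)
7. 2775.974ms @ 57/7 + 146.104ms (3/7)
8. 2922.078ms @ 60/7 + 146.104ms (3/7)
9. 3068.182ms @ 9 + 1022.727ms (3)
10. 4090.909ms @ 12 + 511.364ms (3/2)
11. 4602.273ms @ 27/2 + 511.364ms (3/2)
12. 5113.636ms @ 15 + 511.364ms (3/2)
13. 5625.0ms @ 33/2 + 511.364ms (3/2)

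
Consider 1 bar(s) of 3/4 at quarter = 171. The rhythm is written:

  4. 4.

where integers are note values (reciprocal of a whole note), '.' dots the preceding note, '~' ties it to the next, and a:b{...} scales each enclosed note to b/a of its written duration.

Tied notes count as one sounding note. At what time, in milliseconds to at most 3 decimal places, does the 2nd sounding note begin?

1. 0.0ms @ 0 + 526.316ms (3/2)
2. 526.316ms @ 3/2 + 526.316ms (3/2)

note 2 onset = 3/2b = 526.316ms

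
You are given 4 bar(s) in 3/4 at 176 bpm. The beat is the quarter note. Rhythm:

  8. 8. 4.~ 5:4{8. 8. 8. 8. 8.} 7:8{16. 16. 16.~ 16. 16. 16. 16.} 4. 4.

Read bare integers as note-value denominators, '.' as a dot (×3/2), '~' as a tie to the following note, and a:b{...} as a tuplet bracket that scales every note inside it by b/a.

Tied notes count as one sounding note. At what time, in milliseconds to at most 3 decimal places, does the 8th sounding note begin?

note 8 onset = 6b = 2045.455ms

1. 0.0ms @ 0 + 255.682ms (3/4)
2. 255.682ms @ 3/4 + 255.682ms (3/4)
3. 511.364ms @ 3/2 + 715.909ms (21/10)
4. 1227.273ms @ 18/5 + 204.545ms (3/5)
5. 1431.818ms @ 21/5 + 204.545ms (3/5)
6. 1636.364ms @ 24/5 + 204.545ms (3/5)
7. 1840.909ms @ 27/5 + 204.545ms (3/5)
8. 2045.455ms @ 6 + 146.104ms (3/7)
9. 2191.558ms @ 45/7 + 146.104ms (3/7)
10. 2337.662ms @ 48/7 + 292.208ms (6/7)
11. 2629.87ms @ 54/7 + 146.104ms (3/7)
12. 2775.974ms @ 57/7 + 146.104ms (3/7)
13. 2922.078ms @ 60/7 + 146.104ms (3/7)
14. 3068.182ms @ 9 + 511.364ms (3/2)
15. 3579.545ms @ 21/2 + 511.364ms (3/2)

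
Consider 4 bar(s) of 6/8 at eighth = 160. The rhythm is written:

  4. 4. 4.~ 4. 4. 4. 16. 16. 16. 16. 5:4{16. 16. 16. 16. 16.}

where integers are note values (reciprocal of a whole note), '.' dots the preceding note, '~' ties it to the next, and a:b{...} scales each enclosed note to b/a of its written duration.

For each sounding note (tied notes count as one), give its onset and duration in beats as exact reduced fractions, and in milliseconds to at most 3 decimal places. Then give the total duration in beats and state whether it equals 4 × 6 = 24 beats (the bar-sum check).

1) 0.0ms=0b +1125.0ms=3b
2) 1125.0ms=3b +1125.0ms=3b
3) 2250.0ms=6b +2250.0ms=6b
4) 4500.0ms=12b +1125.0ms=3b
5) 5625.0ms=15b +1125.0ms=3b
6) 6750.0ms=18b +281.25ms=3/4b
7) 7031.25ms=75/4b +281.25ms=3/4b
8) 7312.5ms=39/2b +281.25ms=3/4b
9) 7593.75ms=81/4b +281.25ms=3/4b
10) 7875.0ms=21b +225.0ms=3/5b
11) 8100.0ms=108/5b +225.0ms=3/5b
12) 8325.0ms=111/5b +225.0ms=3/5b
13) 8550.0ms=114/5b +225.0ms=3/5b
14) 8775.0ms=117/5b +225.0ms=3/5b
Σ=24b of 24 (160bpm 6/8) — PASS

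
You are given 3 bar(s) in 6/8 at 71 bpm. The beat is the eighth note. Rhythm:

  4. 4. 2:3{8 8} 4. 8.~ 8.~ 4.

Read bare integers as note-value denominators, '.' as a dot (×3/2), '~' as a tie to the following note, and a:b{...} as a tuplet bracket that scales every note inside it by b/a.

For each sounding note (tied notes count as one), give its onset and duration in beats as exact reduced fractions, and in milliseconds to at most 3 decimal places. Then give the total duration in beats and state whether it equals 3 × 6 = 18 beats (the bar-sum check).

1) 0.0ms=0b +2535.211ms=3b
2) 2535.211ms=3b +2535.211ms=3b
3) 5070.423ms=6b +1267.606ms=3/2b
4) 6338.028ms=15/2b +1267.606ms=3/2b
5) 7605.634ms=9b +2535.211ms=3b
6) 10140.845ms=12b +5070.423ms=6b
Σ=18b of 18 (71bpm 6/8) — PASS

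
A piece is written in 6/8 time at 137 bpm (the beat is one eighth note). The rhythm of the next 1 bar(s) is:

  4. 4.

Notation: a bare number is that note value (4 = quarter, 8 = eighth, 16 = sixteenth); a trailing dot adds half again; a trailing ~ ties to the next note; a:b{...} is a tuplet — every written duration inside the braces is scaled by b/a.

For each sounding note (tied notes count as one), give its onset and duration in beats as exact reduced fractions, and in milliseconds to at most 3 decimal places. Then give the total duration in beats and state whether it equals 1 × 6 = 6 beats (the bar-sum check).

1) 0.0ms=0b +1313.869ms=3b
2) 1313.869ms=3b +1313.869ms=3b
Σ=6b of 6 (137bpm 6/8) — PASS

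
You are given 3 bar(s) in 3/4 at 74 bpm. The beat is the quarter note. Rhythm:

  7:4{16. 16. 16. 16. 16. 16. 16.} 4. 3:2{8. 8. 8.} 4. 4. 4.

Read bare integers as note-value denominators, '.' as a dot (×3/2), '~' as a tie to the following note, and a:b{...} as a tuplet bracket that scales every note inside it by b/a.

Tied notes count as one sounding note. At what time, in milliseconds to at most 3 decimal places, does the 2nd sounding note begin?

note 2 onset = 3/14b = 173.745ms

1. 0.0ms @ 0 + 173.745ms (3/14)
2. 173.745ms @ 3/14 + 173.745ms (3/14)
3. 347.49ms @ 3/7 + 173.745ms (3/14)
4. 521.236ms @ 9/14 + 173.745ms (3/14)
5. 694.981ms @ 6/7 + 173.745ms (3/14)
6. 868.726ms @ 15/14 + 173.745ms (3/14)
7. 1042.471ms @ 9/7 + 173.745ms (3/14)
8. 1216.216ms @ 3/2 + 1216.216ms (3/2)
9. 2432.432ms @ 3 + 405.405ms (1/2)
10. 2837.838ms @ 7/2 + 405.405ms (1/2)
11. 3243.243ms @ 4 + 405.405ms (1/2)
12. 3648.649ms @ 9/2 + 1216.216ms (3/2)
13. 4864.865ms @ 6 + 1216.216ms (3/2)
14. 6081.081ms @ 15/2 + 1216.216ms (3/2)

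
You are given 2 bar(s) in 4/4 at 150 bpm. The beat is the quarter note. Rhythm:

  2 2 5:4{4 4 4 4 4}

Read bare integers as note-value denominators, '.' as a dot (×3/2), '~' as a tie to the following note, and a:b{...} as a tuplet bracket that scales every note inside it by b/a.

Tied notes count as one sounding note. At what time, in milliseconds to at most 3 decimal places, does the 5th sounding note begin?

1. 0.0ms @ 0 + 800.0ms (2)
2. 800.0ms @ 2 + 800.0ms (2)
3. 1600.0ms @ 4 + 320.0ms (4/5)
4. 1920.0ms @ 24/5 + 320.0ms (4/5)
5. 2240.0ms @ 28/5 + 320.0ms (4/5)
6. 2560.0ms @ 32/5 + 320.0ms (4/5)
7. 2880.0ms @ 36/5 + 320.0ms (4/5)

note 5 onset = 28/5b = 2240.0ms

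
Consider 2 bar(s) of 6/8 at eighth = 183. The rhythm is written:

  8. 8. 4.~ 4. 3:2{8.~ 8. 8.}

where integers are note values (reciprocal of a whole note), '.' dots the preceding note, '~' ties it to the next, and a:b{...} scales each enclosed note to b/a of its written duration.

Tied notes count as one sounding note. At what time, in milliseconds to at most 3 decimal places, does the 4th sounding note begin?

note 4 onset = 9b = 2950.82ms

1. 0.0ms @ 0 + 491.803ms (3/2)
2. 491.803ms @ 3/2 + 491.803ms (3/2)
3. 983.607ms @ 3 + 1967.213ms (6)
4. 2950.82ms @ 9 + 655.738ms (2)
5. 3606.557ms @ 11 + 327.869ms (1)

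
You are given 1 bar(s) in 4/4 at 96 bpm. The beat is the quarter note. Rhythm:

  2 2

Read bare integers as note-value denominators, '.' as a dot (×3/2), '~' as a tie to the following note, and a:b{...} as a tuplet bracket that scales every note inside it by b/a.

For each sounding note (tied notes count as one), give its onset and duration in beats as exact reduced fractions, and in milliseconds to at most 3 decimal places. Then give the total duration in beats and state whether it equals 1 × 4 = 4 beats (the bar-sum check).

1) 0.0ms=0b +1250.0ms=2b
2) 1250.0ms=2b +1250.0ms=2b
Σ=4b of 4 (96bpm 4/4) — PASS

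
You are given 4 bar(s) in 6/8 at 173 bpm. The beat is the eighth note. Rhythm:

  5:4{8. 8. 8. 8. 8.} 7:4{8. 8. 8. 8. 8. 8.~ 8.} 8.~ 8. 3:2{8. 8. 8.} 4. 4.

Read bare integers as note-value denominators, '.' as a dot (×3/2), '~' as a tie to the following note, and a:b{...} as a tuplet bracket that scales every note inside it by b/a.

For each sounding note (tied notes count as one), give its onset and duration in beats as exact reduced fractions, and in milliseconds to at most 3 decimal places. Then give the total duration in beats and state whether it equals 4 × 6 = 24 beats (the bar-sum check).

1) 0.0ms=0b +416.185ms=6/5b
2) 416.185ms=6/5b +416.185ms=6/5b
3) 832.37ms=12/5b +416.185ms=6/5b
4) 1248.555ms=18/5b +416.185ms=6/5b
5) 1664.74ms=24/5b +416.185ms=6/5b
6) 2080.925ms=6b +297.275ms=6/7b
7) 2378.2ms=48/7b +297.275ms=6/7b
8) 2675.475ms=54/7b +297.275ms=6/7b
9) 2972.75ms=60/7b +297.275ms=6/7b
10) 3270.025ms=66/7b +297.275ms=6/7b
11) 3567.3ms=72/7b +594.55ms=12/7b
12) 4161.85ms=12b +1040.462ms=3b
13) 5202.312ms=15b +346.821ms=1b
14) 5549.133ms=16b +346.821ms=1b
15) 5895.954ms=17b +346.821ms=1b
16) 6242.775ms=18b +1040.462ms=3b
17) 7283.237ms=21b +1040.462ms=3b
Σ=24b of 24 (173bpm 6/8) — PASS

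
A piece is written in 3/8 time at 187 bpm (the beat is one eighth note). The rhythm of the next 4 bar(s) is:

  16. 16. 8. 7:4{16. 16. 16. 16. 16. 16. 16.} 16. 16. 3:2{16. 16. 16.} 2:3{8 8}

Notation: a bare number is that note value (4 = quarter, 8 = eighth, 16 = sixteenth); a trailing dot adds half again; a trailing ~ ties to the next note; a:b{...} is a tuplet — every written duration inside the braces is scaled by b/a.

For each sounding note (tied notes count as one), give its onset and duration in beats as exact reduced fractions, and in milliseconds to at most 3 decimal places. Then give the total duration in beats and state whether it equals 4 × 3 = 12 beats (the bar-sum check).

1) 0.0ms=0b +240.642ms=3/4b
2) 240.642ms=3/4b +240.642ms=3/4b
3) 481.283ms=3/2b +481.283ms=3/2b
4) 962.567ms=3b +137.51ms=3/7b
5) 1100.076ms=24/7b +137.51ms=3/7b
6) 1237.586ms=27/7b +137.51ms=3/7b
7) 1375.095ms=30/7b +137.51ms=3/7b
8) 1512.605ms=33/7b +137.51ms=3/7b
9) 1650.115ms=36/7b +137.51ms=3/7b
10) 1787.624ms=39/7b +137.51ms=3/7b
11) 1925.134ms=6b +240.642ms=3/4b
12) 2165.775ms=27/4b +240.642ms=3/4b
13) 2406.417ms=15/2b +160.428ms=1/2b
14) 2566.845ms=8b +160.428ms=1/2b
15) 2727.273ms=17/2b +160.428ms=1/2b
16) 2887.701ms=9b +481.283ms=3/2b
17) 3368.984ms=21/2b +481.283ms=3/2b
Σ=12b of 12 (187bpm 3/8) — PASS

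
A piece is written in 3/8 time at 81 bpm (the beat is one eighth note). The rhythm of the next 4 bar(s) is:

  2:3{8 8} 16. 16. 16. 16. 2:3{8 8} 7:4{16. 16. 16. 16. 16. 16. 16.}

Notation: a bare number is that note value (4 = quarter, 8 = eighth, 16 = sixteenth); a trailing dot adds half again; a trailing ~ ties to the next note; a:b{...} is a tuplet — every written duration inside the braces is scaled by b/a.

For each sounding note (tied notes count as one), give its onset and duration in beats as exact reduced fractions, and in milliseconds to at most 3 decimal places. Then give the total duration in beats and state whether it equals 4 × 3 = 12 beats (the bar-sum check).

1) 0.0ms=0b +1111.111ms=3/2b
2) 1111.111ms=3/2b +1111.111ms=3/2b
3) 2222.222ms=3b +555.556ms=3/4b
4) 2777.778ms=15/4b +555.556ms=3/4b
5) 3333.333ms=9/2b +555.556ms=3/4b
6) 3888.889ms=21/4b +555.556ms=3/4b
7) 4444.444ms=6b +1111.111ms=3/2b
8) 5555.556ms=15/2b +1111.111ms=3/2b
9) 6666.667ms=9b +317.46ms=3/7b
10) 6984.127ms=66/7b +317.46ms=3/7b
11) 7301.587ms=69/7b +317.46ms=3/7b
12) 7619.048ms=72/7b +317.46ms=3/7b
13) 7936.508ms=75/7b +317.46ms=3/7b
14) 8253.968ms=78/7b +317.46ms=3/7b
15) 8571.429ms=81/7b +317.46ms=3/7b
Σ=12b of 12 (81bpm 3/8) — PASS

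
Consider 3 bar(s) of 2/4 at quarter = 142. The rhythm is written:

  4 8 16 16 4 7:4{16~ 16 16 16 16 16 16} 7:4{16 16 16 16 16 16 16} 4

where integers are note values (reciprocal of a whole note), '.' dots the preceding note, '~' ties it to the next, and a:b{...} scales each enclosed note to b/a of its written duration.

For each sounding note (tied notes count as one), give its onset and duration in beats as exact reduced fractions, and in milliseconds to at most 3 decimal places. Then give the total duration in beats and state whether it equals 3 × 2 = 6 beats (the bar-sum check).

1) 0.0ms=0b +422.535ms=1b
2) 422.535ms=1b +211.268ms=1/2b
3) 633.803ms=3/2b +105.634ms=1/4b
4) 739.437ms=7/4b +105.634ms=1/4b
5) 845.07ms=2b +422.535ms=1b
6) 1267.606ms=3b +120.724ms=2/7b
7) 1388.33ms=23/7b +60.362ms=1/7b
8) 1448.692ms=24/7b +60.362ms=1/7b
9) 1509.054ms=25/7b +60.362ms=1/7b
10) 1569.416ms=26/7b +60.362ms=1/7b
11) 1629.779ms=27/7b +60.362ms=1/7b
12) 1690.141ms=4b +60.362ms=1/7b
13) 1750.503ms=29/7b +60.362ms=1/7b
14) 1810.865ms=30/7b +60.362ms=1/7b
15) 1871.227ms=31/7b +60.362ms=1/7b
16) 1931.59ms=32/7b +60.362ms=1/7b
17) 1991.952ms=33/7b +60.362ms=1/7b
18) 2052.314ms=34/7b +60.362ms=1/7b
19) 2112.676ms=5b +422.535ms=1b
Σ=6b of 6 (142bpm 2/4) — PASS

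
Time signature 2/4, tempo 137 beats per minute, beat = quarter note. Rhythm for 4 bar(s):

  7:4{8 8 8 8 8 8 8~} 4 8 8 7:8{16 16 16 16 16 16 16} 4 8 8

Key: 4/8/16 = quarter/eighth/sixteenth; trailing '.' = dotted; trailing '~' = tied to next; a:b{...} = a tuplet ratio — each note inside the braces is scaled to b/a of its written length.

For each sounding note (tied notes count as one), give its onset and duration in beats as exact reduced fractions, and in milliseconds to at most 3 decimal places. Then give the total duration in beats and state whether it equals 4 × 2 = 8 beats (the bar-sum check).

1) 0.0ms=0b +125.13ms=2/7b
2) 125.13ms=2/7b +125.13ms=2/7b
3) 250.261ms=4/7b +125.13ms=2/7b
4) 375.391ms=6/7b +125.13ms=2/7b
5) 500.521ms=8/7b +125.13ms=2/7b
6) 625.652ms=10/7b +125.13ms=2/7b
7) 750.782ms=12/7b +563.087ms=9/7b
8) 1313.869ms=3b +218.978ms=1/2b
9) 1532.847ms=7/2b +218.978ms=1/2b
10) 1751.825ms=4b +125.13ms=2/7b
11) 1876.955ms=30/7b +125.13ms=2/7b
12) 2002.086ms=32/7b +125.13ms=2/7b
13) 2127.216ms=34/7b +125.13ms=2/7b
14) 2252.346ms=36/7b +125.13ms=2/7b
15) 2377.477ms=38/7b +125.13ms=2/7b
16) 2502.607ms=40/7b +125.13ms=2/7b
17) 2627.737ms=6b +437.956ms=1b
18) 3065.693ms=7b +218.978ms=1/2b
19) 3284.672ms=15/2b +218.978ms=1/2b
Σ=8b of 8 (137bpm 2/4) — PASS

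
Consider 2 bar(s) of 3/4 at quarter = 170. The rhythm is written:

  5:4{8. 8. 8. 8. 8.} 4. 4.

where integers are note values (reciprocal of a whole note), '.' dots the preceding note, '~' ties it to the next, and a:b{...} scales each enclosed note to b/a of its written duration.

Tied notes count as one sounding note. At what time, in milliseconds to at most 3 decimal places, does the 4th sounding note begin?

1. 0.0ms @ 0 + 211.765ms (3/5)
2. 211.765ms @ 3/5 + 211.765ms (3/5)
3. 423.529ms @ 6/5 + 211.765ms (3/5)
4. 635.294ms @ 9/5 + 211.765ms (3/5)
5. 847.059ms @ 12/5 + 211.765ms (3/5)
6. 1058.824ms @ 3 + 529.412ms (3/2)
7. 1588.235ms @ 9/2 + 529.412ms (3/2)

note 4 onset = 9/5b = 635.294ms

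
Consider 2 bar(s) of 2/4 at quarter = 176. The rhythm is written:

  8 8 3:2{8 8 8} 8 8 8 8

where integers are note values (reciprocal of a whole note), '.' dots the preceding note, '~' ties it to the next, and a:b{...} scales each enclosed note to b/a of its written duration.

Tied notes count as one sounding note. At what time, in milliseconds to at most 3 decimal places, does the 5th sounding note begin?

1. 0.0ms @ 0 + 170.455ms (1/2)
2. 170.455ms @ 1/2 + 170.455ms (1/2)
3. 340.909ms @ 1 + 113.636ms (1/3)
4. 454.545ms @ 4/3 + 113.636ms (1/3)
5. 568.182ms @ 5/3 + 113.636ms (1/3)
6. 681.818ms @ 2 + 170.455ms (1/2)
7. 852.273ms @ 5/2 + 170.455ms (1/2)
8. 1022.727ms @ 3 + 170.455ms (1/2)
9. 1193.182ms @ 7/2 + 170.455ms (1/2)

note 5 onset = 5/3b = 568.182ms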